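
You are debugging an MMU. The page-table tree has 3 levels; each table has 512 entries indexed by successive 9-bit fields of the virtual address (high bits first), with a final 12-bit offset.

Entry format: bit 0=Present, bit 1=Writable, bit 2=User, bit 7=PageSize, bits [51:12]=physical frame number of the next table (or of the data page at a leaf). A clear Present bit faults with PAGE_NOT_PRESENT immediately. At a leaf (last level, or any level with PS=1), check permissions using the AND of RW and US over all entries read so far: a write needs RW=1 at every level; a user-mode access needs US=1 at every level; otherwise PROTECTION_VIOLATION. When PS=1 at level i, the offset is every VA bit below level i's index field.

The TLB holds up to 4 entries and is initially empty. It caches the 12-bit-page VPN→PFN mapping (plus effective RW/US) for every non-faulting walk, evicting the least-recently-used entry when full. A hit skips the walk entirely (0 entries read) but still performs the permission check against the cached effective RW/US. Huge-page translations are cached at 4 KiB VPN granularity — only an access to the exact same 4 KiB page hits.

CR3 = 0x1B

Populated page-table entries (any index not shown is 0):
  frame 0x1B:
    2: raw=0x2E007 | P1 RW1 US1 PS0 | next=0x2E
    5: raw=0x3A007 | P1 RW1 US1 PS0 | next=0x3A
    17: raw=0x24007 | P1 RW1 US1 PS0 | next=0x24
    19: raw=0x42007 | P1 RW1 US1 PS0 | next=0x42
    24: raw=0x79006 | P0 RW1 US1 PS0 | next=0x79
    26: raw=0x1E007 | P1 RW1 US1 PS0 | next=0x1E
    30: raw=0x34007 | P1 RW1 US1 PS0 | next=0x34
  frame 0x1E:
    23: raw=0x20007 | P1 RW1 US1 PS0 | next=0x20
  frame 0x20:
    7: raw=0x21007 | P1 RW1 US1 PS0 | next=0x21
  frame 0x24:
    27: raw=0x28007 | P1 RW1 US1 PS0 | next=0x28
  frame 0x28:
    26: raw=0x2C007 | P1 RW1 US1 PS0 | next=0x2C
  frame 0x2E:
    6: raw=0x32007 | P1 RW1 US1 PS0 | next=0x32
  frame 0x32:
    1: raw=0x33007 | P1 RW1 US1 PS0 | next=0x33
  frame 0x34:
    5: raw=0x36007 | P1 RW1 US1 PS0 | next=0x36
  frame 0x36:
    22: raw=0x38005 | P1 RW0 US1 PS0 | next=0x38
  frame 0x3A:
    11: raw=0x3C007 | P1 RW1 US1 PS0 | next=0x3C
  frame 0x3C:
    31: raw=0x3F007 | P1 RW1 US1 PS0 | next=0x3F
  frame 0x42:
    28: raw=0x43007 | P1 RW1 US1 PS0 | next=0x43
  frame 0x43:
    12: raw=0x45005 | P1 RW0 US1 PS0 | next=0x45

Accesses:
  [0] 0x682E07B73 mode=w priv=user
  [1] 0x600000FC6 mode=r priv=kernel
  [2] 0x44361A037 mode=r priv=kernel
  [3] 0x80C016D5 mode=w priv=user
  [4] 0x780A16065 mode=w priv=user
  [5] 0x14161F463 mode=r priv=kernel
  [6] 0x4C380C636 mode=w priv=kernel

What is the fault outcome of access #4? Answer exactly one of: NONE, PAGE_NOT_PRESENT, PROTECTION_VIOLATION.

Trace:
#0 VA=0x682E07B73 (w,user):
  L0 @0x1B[26] → 0x1E007  P=1,RW=1,US=1,PS=0
  L1 @0x1E[23] → 0x20007  P=1,RW=1,US=1,PS=0
  L2 @0x20[7] → 0x21007  P=1,RW=1,US=1,PS=0
  → PA=0x21B73  (3 entries read)
#1 VA=0x600000FC6 (r,kernel):
  L0 @0x1B[24] → 0x79006  P=0,RW=1,US=1,PS=0
  → PAGE_NOT_PRESENT  (1 entries read)
#2 VA=0x44361A037 (r,kernel):
  L0 @0x1B[17] → 0x24007  P=1,RW=1,US=1,PS=0
  L1 @0x24[27] → 0x28007  P=1,RW=1,US=1,PS=0
  L2 @0x28[26] → 0x2C007  P=1,RW=1,US=1,PS=0
  → PA=0x2C037  (3 entries read)
#3 VA=0x80C016D5 (w,user):
  L0 @0x1B[2] → 0x2E007  P=1,RW=1,US=1,PS=0
  L1 @0x2E[6] → 0x32007  P=1,RW=1,US=1,PS=0
  L2 @0x32[1] → 0x33007  P=1,RW=1,US=1,PS=0
  → PA=0x336D5  (3 entries read)
#4 VA=0x780A16065 (w,user):
  L0 @0x1B[30] → 0x34007  P=1,RW=1,US=1,PS=0
  L1 @0x34[5] → 0x36007  P=1,RW=1,US=1,PS=0
  L2 @0x36[22] → 0x38005  P=1,RW=0,US=1,PS=0
  → PROTECTION_VIOLATION  (3 entries read)
#5 VA=0x14161F463 (r,kernel):
  L0 @0x1B[5] → 0x3A007  P=1,RW=1,US=1,PS=0
  L1 @0x3A[11] → 0x3C007  P=1,RW=1,US=1,PS=0
  L2 @0x3C[31] → 0x3F007  P=1,RW=1,US=1,PS=0
  → PA=0x3F463  (3 entries read)
#6 VA=0x4C380C636 (w,kernel):
  L0 @0x1B[19] → 0x42007  P=1,RW=1,US=1,PS=0
  L1 @0x42[28] → 0x43007  P=1,RW=1,US=1,PS=0
  L2 @0x43[12] → 0x45005  P=1,RW=0,US=1,PS=0
  → PROTECTION_VIOLATION  (3 entries read)

Access #4 fault: PROTECTION_VIOLATION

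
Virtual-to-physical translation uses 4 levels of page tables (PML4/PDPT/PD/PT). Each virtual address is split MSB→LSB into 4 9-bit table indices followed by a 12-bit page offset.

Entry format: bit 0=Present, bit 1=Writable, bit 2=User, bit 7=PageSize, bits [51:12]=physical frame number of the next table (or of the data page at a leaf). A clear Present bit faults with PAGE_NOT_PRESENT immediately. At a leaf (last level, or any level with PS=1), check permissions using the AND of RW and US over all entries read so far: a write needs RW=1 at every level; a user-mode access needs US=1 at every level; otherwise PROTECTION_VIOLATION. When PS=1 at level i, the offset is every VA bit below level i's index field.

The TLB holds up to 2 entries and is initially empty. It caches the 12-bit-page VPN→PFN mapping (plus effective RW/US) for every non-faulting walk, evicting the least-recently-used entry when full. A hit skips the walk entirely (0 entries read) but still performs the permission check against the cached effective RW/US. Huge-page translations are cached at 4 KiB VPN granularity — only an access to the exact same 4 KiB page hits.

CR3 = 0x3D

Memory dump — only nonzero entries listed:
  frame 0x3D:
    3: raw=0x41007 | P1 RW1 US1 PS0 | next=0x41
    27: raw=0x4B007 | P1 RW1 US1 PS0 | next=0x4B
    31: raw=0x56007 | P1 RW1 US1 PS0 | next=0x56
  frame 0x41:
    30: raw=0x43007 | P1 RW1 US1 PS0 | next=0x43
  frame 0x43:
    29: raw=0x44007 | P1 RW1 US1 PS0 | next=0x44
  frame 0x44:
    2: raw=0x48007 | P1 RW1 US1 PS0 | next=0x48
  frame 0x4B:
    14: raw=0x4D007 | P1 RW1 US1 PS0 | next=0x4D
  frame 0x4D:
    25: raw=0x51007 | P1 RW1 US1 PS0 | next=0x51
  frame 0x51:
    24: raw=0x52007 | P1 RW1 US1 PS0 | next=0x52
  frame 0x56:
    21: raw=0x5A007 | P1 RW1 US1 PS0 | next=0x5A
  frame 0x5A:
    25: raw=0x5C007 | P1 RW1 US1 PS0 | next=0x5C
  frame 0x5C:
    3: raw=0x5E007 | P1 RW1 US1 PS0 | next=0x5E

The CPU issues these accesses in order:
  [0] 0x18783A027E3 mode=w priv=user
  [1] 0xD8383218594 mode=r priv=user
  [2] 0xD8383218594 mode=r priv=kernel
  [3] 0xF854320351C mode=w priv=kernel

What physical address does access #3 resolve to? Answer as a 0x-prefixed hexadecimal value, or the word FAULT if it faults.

Walk each access:
#0 VA=0x18783A027E3 (w,user):
  lvl0: tbl 0x3D, slot 3 ⇒ 0x41007 (P1/RW1/US1/PS0)
  lvl1: tbl 0x41, slot 30 ⇒ 0x43007 (P1/RW1/US1/PS0)
  lvl2: tbl 0x43, slot 29 ⇒ 0x44007 (P1/RW1/US1/PS0)
  lvl3: tbl 0x44, slot 2 ⇒ 0x48007 (P1/RW1/US1/PS0)
  → PA=0x487E3  (4 entries read)
#1 VA=0xD8383218594 (r,user):
  lvl0: tbl 0x3D, slot 27 ⇒ 0x4B007 (P1/RW1/US1/PS0)
  lvl1: tbl 0x4B, slot 14 ⇒ 0x4D007 (P1/RW1/US1/PS0)
  lvl2: tbl 0x4D, slot 25 ⇒ 0x51007 (P1/RW1/US1/PS0)
  lvl3: tbl 0x51, slot 24 ⇒ 0x52007 (P1/RW1/US1/PS0)
  → PA=0x52594  (4 entries read)
#2 VA=0xD8383218594 (r,kernel):
  TLB hit vpn=0xD8383218 → PA=0x52594
#3 VA=0xF854320351C (w,kernel):
  lvl0: tbl 0x3D, slot 31 ⇒ 0x56007 (P1/RW1/US1/PS0)
  lvl1: tbl 0x56, slot 21 ⇒ 0x5A007 (P1/RW1/US1/PS0)
  lvl2: tbl 0x5A, slot 25 ⇒ 0x5C007 (P1/RW1/US1/PS0)
  lvl3: tbl 0x5C, slot 3 ⇒ 0x5E007 (P1/RW1/US1/PS0)
  → PA=0x5E51C  (4 entries read)

Access #3 PA: 0x5E51C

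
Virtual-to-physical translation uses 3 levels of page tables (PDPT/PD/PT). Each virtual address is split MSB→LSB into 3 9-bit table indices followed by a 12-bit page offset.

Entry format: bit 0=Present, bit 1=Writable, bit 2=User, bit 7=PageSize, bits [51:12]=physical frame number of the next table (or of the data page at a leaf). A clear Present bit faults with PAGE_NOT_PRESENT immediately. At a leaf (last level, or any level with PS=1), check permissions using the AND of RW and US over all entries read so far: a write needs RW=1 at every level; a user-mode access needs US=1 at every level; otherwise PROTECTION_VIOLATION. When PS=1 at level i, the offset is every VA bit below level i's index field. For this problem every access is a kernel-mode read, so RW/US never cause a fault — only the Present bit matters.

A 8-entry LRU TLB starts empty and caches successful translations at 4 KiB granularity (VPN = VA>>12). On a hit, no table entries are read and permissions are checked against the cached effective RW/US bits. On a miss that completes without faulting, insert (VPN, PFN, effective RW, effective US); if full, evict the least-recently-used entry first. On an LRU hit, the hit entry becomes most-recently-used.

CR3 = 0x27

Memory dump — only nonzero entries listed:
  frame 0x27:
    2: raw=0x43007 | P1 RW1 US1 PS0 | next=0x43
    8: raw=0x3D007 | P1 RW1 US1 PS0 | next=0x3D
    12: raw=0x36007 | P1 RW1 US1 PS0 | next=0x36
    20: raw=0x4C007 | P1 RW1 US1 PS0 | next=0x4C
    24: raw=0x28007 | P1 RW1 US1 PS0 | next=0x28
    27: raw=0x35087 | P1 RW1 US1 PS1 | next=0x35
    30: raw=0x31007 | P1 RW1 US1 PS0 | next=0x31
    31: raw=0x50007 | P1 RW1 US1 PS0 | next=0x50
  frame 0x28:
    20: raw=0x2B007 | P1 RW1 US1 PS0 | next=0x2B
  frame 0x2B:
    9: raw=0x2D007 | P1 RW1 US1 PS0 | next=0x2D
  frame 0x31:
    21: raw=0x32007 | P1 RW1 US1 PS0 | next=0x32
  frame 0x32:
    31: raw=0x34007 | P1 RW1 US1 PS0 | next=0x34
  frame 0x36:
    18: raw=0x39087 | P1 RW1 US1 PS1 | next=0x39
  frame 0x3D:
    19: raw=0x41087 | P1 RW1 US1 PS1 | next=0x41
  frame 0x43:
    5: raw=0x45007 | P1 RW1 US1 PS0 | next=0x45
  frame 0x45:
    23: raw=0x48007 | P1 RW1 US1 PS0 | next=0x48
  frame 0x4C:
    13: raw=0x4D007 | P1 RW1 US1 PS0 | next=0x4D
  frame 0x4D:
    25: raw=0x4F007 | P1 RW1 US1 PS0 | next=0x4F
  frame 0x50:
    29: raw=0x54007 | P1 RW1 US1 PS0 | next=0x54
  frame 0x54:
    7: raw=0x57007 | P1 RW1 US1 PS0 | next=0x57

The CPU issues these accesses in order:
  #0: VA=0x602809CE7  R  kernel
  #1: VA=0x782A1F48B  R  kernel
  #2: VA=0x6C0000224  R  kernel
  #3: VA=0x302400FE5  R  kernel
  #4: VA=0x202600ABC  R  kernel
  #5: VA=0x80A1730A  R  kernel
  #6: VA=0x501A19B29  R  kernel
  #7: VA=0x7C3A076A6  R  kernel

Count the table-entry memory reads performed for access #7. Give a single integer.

Per-access translation:
#0 VA=0x602809CE7 (r,kernel):
  L0 @0x27[24] → 0x28007  P=1,RW=1,US=1,PS=0
  L1 @0x28[20] → 0x2B007  P=1,RW=1,US=1,PS=0
  L2 @0x2B[9] → 0x2D007  P=1,RW=1,US=1,PS=0
  → PA=0x2DCE7  (3 entries read)
#1 VA=0x782A1F48B (r,kernel):
  L0 @0x27[30] → 0x31007  P=1,RW=1,US=1,PS=0
  L1 @0x31[21] → 0x32007  P=1,RW=1,US=1,PS=0
  L2 @0x32[31] → 0x34007  P=1,RW=1,US=1,PS=0
  → PA=0x3448B  (3 entries read)
#2 VA=0x6C0000224 (r,kernel):
  L0 @0x27[27] → 0x35087  P=1,RW=1,US=1,PS=1
  → PA=0x35224 (huge @L0)  (1 entries read)
#3 VA=0x302400FE5 (r,kernel):
  L0 @0x27[12] → 0x36007  P=1,RW=1,US=1,PS=0
  L1 @0x36[18] → 0x39087  P=1,RW=1,US=1,PS=1
  → PA=0x39FE5 (huge @L1)  (2 entries read)
#4 VA=0x202600ABC (r,kernel):
  L0 @0x27[8] → 0x3D007  P=1,RW=1,US=1,PS=0
  L1 @0x3D[19] → 0x41087  P=1,RW=1,US=1,PS=1
  → PA=0x41ABC (huge @L1)  (2 entries read)
#5 VA=0x80A1730A (r,kernel):
  L0 @0x27[2] → 0x43007  P=1,RW=1,US=1,PS=0
  L1 @0x43[5] → 0x45007  P=1,RW=1,US=1,PS=0
  L2 @0x45[23] → 0x48007  P=1,RW=1,US=1,PS=0
  → PA=0x4830A  (3 entries read)
#6 VA=0x501A19B29 (r,kernel):
  L0 @0x27[20] → 0x4C007  P=1,RW=1,US=1,PS=0
  L1 @0x4C[13] → 0x4D007  P=1,RW=1,US=1,PS=0
  L2 @0x4D[25] → 0x4F007  P=1,RW=1,US=1,PS=0
  → PA=0x4FB29  (3 entries read)
#7 VA=0x7C3A076A6 (r,kernel):
  L0 @0x27[31] → 0x50007  P=1,RW=1,US=1,PS=0
  L1 @0x50[29] → 0x54007  P=1,RW=1,US=1,PS=0
  L2 @0x54[7] → 0x57007  P=1,RW=1,US=1,PS=0
  → PA=0x576A6  (3 entries read)

Entries read for #7: 3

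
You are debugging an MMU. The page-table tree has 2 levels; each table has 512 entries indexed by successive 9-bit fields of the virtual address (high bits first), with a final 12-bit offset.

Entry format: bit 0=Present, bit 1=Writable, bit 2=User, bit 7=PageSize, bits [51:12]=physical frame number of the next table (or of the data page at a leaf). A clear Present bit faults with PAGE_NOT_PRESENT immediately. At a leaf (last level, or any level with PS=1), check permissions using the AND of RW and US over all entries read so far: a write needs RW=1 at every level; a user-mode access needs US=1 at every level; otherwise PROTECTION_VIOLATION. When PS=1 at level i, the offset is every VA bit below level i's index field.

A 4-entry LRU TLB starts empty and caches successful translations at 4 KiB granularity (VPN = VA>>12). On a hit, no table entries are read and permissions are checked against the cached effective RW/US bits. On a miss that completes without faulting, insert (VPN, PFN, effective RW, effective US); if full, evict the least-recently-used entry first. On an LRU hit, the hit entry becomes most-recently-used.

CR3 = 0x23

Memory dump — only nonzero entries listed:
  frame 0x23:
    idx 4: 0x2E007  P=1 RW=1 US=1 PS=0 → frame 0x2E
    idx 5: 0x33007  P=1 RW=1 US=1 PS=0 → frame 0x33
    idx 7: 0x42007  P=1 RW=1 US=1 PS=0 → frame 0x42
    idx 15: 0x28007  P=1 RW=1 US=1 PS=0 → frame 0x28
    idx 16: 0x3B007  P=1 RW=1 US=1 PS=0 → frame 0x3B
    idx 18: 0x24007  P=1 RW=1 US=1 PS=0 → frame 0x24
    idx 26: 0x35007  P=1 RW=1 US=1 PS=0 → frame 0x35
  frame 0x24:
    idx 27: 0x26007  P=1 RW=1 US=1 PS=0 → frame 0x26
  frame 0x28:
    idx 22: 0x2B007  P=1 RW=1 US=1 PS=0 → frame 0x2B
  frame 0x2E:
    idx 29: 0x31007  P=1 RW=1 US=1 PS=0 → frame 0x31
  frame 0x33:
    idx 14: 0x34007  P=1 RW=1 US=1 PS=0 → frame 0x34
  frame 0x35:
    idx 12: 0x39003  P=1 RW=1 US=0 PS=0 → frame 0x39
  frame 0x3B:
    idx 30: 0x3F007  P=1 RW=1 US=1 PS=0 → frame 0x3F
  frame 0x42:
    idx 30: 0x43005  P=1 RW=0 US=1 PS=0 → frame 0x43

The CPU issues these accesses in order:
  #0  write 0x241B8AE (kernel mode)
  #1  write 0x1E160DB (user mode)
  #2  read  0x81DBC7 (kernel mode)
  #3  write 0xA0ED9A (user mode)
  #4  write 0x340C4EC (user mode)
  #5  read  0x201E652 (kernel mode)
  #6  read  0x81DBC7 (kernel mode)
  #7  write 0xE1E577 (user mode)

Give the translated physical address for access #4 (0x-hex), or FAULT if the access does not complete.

Walk each access:
#0 VA=0x241B8AE (w,kernel):
  [0] read 0x23 idx=18: raw=0x24007 flags P=1 W=1 U=1 S=0
  [1] read 0x24 idx=27: raw=0x26007 flags P=1 W=1 U=1 S=0
  ✓ 0x268AE  — 2 lookups
#1 VA=0x1E160DB (w,user):
  [0] read 0x23 idx=15: raw=0x28007 flags P=1 W=1 U=1 S=0
  [1] read 0x28 idx=22: raw=0x2B007 flags P=1 W=1 U=1 S=0
  ✓ 0x2B0DB  — 2 lookups
#2 VA=0x81DBC7 (r,kernel):
  [0] read 0x23 idx=4: raw=0x2E007 flags P=1 W=1 U=1 S=0
  [1] read 0x2E idx=29: raw=0x31007 flags P=1 W=1 U=1 S=0
  ✓ 0x31BC7  — 2 lookups
#3 VA=0xA0ED9A (w,user):
  [0] read 0x23 idx=5: raw=0x33007 flags P=1 W=1 U=1 S=0
  [1] read 0x33 idx=14: raw=0x34007 flags P=1 W=1 U=1 S=0
  ✓ 0x34D9A  — 2 lookups
#4 VA=0x340C4EC (w,user):
  [0] read 0x23 idx=26: raw=0x35007 flags P=1 W=1 U=1 S=0
  [1] read 0x35 idx=12: raw=0x39003 flags P=1 W=1 U=0 S=0
  ⇒ fault: PROTECTION_VIOLATION  — 2 lookups
#5 VA=0x201E652 (r,kernel):
  [0] read 0x23 idx=16: raw=0x3B007 flags P=1 W=1 U=1 S=0
  [1] read 0x3B idx=30: raw=0x3F007 flags P=1 W=1 U=1 S=0
  ✓ 0x3F652  — 2 lookups
#6 VA=0x81DBC7 (r,kernel):
  TLB hit vpn=0x81D → PA=0x31BC7
#7 VA=0xE1E577 (w,user):
  [0] read 0x23 idx=7: raw=0x42007 flags P=1 W=1 U=1 S=0
  [1] read 0x42 idx=30: raw=0x43005 flags P=1 W=0 U=1 S=0
  ⇒ fault: PROTECTION_VIOLATION  — 2 lookups

Access #4 PA: FAULT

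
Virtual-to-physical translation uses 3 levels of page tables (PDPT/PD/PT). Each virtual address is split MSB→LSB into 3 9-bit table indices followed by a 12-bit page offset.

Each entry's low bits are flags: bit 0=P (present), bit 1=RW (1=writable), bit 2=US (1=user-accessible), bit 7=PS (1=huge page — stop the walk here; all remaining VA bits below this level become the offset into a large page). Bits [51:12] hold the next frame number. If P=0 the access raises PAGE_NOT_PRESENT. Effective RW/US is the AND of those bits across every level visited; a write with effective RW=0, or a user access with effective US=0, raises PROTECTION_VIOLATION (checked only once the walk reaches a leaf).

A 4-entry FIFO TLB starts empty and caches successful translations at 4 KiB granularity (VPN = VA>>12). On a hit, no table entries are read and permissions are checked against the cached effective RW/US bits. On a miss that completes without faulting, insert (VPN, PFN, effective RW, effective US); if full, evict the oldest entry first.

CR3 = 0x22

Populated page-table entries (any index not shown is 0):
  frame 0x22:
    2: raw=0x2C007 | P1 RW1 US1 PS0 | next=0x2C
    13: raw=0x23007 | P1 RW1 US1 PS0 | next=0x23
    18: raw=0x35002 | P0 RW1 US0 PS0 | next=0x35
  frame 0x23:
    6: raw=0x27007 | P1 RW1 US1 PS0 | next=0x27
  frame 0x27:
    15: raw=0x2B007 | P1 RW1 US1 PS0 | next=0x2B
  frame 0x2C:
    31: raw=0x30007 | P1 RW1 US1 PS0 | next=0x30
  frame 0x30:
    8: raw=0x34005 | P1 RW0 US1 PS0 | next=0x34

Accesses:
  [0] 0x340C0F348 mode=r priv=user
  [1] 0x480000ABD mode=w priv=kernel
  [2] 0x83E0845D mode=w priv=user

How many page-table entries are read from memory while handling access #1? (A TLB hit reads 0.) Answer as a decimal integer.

Per-access translation:
#0 VA=0x340C0F348 (r,user):
  L0: frame=0x22 idx=13 entry=0x23007 [P=1 RW=1 US=1 PS=0]
  L1: frame=0x23 idx=6 entry=0x27007 [P=1 RW=1 US=1 PS=0]
  L2: frame=0x27 idx=15 entry=0x2B007 [P=1 RW=1 US=1 PS=0]
  ⇒ phys 0x2B348  [3 reads]
#1 VA=0x480000ABD (w,kernel):
  L0: frame=0x22 idx=18 entry=0x35002 [P=0 RW=1 US=0 PS=0]
  ✗ PAGE_NOT_PRESENT  [1 reads]
#2 VA=0x83E0845D (w,user):
  L0: frame=0x22 idx=2 entry=0x2C007 [P=1 RW=1 US=1 PS=0]
  L1: frame=0x2C idx=31 entry=0x30007 [P=1 RW=1 US=1 PS=0]
  L2: frame=0x30 idx=8 entry=0x34005 [P=1 RW=0 US=1 PS=0]
  ✗ PROTECTION_VIOLATION  [3 reads]

Entries read for #1: 1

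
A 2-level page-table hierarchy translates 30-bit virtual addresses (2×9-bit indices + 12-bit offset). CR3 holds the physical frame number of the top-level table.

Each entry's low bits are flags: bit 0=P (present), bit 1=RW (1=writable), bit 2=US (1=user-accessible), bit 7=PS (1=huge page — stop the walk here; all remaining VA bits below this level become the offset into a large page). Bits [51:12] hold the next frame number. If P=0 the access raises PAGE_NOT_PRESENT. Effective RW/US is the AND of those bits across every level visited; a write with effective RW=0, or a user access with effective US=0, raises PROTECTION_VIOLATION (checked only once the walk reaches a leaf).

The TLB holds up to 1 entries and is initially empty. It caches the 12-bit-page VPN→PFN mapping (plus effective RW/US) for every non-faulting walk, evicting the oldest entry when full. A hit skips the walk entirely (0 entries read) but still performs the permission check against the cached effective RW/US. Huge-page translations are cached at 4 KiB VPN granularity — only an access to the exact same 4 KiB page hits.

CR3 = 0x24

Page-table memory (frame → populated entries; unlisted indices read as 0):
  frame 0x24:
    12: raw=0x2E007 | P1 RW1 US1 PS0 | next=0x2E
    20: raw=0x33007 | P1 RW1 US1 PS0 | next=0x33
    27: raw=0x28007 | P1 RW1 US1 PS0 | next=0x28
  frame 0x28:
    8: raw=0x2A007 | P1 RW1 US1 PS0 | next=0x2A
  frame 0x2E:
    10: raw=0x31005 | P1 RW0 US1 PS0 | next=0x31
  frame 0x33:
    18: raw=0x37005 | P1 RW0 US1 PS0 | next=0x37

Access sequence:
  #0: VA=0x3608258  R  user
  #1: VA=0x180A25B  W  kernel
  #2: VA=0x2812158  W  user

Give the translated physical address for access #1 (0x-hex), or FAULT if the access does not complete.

Per-access translation:
#0 VA=0x3608258 (r,user):
  lvl0: tbl 0x24, slot 27 ⇒ 0x28007 (P1/RW1/US1/PS0)
  lvl1: tbl 0x28, slot 8 ⇒ 0x2A007 (P1/RW1/US1/PS0)
  ✓ 0x2A258  — 2 lookups
#1 VA=0x180A25B (w,kernel):
  lvl0: tbl 0x24, slot 12 ⇒ 0x2E007 (P1/RW1/US1/PS0)
  lvl1: tbl 0x2E, slot 10 ⇒ 0x31005 (P1/RW0/US1/PS0)
  ⇒ fault: PROTECTION_VIOLATION  — 2 lookups
#2 VA=0x2812158 (w,user):
  lvl0: tbl 0x24, slot 20 ⇒ 0x33007 (P1/RW1/US1/PS0)
  lvl1: tbl 0x33, slot 18 ⇒ 0x37005 (P1/RW0/US1/PS0)
  ⇒ fault: PROTECTION_VIOLATION  — 2 lookups

Access #1 PA: FAULT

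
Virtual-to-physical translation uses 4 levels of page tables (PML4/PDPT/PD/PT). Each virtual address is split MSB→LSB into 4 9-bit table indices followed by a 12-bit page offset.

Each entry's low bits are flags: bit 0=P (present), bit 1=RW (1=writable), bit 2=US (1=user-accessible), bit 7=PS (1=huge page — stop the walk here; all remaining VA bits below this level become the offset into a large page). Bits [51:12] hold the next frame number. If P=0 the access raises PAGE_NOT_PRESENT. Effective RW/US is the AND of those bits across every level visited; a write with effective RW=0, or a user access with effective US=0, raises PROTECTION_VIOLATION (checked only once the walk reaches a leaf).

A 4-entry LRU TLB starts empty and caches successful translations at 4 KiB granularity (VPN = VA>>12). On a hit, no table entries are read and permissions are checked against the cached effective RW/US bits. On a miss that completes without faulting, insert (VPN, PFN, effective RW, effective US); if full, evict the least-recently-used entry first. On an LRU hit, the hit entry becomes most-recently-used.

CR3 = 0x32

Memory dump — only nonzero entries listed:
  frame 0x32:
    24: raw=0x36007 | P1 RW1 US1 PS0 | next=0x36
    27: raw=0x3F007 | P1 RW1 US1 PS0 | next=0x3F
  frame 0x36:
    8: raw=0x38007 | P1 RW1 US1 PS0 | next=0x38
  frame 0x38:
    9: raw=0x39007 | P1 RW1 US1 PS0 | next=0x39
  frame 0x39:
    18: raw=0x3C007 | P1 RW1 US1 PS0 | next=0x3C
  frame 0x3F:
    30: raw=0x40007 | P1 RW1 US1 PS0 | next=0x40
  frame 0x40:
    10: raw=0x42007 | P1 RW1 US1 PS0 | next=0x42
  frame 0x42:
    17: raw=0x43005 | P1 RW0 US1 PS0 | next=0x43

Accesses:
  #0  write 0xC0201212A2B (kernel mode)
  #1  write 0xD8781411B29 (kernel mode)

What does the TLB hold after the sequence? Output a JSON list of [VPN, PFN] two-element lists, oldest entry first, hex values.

Trace:
#0 VA=0xC0201212A2B (w,kernel):
  L0: frame=0x32 idx=24 entry=0x36007 [P=1 RW=1 US=1 PS=0]
  L1: frame=0x36 idx=8 entry=0x38007 [P=1 RW=1 US=1 PS=0]
  L2: frame=0x38 idx=9 entry=0x39007 [P=1 RW=1 US=1 PS=0]
  L3: frame=0x39 idx=18 entry=0x3C007 [P=1 RW=1 US=1 PS=0]
  ⇒ phys 0x3CA2B  [4 reads]
#1 VA=0xD8781411B29 (w,kernel):
  L0: frame=0x32 idx=27 entry=0x3F007 [P=1 RW=1 US=1 PS=0]
  L1: frame=0x3F idx=30 entry=0x40007 [P=1 RW=1 US=1 PS=0]
  L2: frame=0x40 idx=10 entry=0x42007 [P=1 RW=1 US=1 PS=0]
  L3: frame=0x42 idx=17 entry=0x43005 [P=1 RW=0 US=1 PS=0]
  ✗ PROTECTION_VIOLATION  [4 reads]

TLB: [["0xC0201212", "0x3C"]]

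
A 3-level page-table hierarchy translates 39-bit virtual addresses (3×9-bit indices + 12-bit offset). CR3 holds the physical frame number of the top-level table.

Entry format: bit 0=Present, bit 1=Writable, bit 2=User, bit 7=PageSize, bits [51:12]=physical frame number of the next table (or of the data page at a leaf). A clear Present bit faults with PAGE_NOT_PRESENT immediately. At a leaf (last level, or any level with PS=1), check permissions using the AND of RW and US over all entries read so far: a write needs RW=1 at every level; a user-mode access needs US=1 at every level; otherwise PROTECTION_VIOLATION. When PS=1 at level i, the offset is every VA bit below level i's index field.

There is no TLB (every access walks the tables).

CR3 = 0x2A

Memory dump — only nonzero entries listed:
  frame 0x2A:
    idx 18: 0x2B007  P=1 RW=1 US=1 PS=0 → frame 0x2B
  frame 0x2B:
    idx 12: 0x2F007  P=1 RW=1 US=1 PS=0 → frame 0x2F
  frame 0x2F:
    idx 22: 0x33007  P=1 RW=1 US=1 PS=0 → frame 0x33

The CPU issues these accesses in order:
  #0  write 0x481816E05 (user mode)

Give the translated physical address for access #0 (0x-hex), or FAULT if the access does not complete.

Per-access translation:
#0 VA=0x481816E05 (w,user):
  lvl0: tbl 0x2A, slot 18 ⇒ 0x2B007 (P1/RW1/US1/PS0)
  lvl1: tbl 0x2B, slot 12 ⇒ 0x2F007 (P1/RW1/US1/PS0)
  lvl2: tbl 0x2F, slot 22 ⇒ 0x33007 (P1/RW1/US1/PS0)
  ⇒ phys 0x33E05  [3 reads]

Access #0 PA: 0x33E05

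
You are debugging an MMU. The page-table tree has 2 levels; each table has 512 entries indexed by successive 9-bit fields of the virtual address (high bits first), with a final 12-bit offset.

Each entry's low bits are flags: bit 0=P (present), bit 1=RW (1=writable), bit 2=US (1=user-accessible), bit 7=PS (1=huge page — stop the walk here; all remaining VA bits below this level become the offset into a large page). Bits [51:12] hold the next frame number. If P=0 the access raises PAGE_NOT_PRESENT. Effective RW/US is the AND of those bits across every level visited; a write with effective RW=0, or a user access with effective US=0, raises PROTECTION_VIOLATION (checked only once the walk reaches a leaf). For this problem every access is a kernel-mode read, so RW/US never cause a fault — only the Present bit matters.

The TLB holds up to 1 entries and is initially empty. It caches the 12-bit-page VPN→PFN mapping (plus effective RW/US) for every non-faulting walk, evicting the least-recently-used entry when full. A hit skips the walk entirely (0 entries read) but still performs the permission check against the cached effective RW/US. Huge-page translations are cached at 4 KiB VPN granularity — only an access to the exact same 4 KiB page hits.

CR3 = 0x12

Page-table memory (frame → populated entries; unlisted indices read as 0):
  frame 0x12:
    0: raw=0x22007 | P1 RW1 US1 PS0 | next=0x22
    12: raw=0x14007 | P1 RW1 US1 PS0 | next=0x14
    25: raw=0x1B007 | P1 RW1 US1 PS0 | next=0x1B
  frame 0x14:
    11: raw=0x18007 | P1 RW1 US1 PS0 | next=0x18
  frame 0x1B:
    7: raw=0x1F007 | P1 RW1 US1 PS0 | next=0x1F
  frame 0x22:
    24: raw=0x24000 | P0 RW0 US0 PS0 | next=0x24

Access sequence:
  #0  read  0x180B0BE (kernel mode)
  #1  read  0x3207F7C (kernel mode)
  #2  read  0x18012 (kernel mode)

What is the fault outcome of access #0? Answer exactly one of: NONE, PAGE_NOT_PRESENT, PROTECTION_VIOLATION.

Walk each access:
#0 VA=0x180B0BE (r,kernel):
  lvl0: tbl 0x12, slot 12 ⇒ 0x14007 (P1/RW1/US1/PS0)
  lvl1: tbl 0x14, slot 11 ⇒ 0x18007 (P1/RW1/US1/PS0)
  ✓ 0x180BE  — 2 lookups
#1 VA=0x3207F7C (r,kernel):
  lvl0: tbl 0x12, slot 25 ⇒ 0x1B007 (P1/RW1/US1/PS0)
  lvl1: tbl 0x1B, slot 7 ⇒ 0x1F007 (P1/RW1/US1/PS0)
  ✓ 0x1FF7C  — 2 lookups
#2 VA=0x18012 (r,kernel):
  lvl0: tbl 0x12, slot 0 ⇒ 0x22007 (P1/RW1/US1/PS0)
  lvl1: tbl 0x22, slot 24 ⇒ 0x24000 (P0/RW0/US0/PS0)
  ⇒ fault: PAGE_NOT_PRESENT  — 2 lookups

Access #0 fault: NONE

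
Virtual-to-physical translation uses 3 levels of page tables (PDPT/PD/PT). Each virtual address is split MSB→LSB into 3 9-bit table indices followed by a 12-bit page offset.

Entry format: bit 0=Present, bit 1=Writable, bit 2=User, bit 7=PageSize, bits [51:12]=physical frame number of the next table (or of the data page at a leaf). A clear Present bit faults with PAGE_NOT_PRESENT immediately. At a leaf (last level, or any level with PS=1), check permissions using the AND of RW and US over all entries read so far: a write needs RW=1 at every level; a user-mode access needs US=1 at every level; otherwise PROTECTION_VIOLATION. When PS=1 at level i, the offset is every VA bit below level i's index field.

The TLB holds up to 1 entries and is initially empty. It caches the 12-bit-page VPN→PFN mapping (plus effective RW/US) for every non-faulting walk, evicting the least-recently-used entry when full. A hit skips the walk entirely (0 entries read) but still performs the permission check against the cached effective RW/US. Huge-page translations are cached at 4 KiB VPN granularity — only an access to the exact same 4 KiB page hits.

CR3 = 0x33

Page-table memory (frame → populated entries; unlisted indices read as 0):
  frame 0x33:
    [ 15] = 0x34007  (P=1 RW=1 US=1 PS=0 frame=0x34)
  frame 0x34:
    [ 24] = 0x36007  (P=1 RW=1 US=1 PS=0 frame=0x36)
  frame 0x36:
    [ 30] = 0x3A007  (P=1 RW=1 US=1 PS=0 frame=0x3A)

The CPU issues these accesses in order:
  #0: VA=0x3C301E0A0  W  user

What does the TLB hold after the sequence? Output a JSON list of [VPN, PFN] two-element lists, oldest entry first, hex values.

Walk each access:
#0 VA=0x3C301E0A0 (w,user):
  lvl0: tbl 0x33, slot 15 ⇒ 0x34007 (P1/RW1/US1/PS0)
  lvl1: tbl 0x34, slot 24 ⇒ 0x36007 (P1/RW1/US1/PS0)
  lvl2: tbl 0x36, slot 30 ⇒ 0x3A007 (P1/RW1/US1/PS0)
  → PA=0x3A0A0  (3 entries read)

TLB: [["0x3C301E", "0x3A"]]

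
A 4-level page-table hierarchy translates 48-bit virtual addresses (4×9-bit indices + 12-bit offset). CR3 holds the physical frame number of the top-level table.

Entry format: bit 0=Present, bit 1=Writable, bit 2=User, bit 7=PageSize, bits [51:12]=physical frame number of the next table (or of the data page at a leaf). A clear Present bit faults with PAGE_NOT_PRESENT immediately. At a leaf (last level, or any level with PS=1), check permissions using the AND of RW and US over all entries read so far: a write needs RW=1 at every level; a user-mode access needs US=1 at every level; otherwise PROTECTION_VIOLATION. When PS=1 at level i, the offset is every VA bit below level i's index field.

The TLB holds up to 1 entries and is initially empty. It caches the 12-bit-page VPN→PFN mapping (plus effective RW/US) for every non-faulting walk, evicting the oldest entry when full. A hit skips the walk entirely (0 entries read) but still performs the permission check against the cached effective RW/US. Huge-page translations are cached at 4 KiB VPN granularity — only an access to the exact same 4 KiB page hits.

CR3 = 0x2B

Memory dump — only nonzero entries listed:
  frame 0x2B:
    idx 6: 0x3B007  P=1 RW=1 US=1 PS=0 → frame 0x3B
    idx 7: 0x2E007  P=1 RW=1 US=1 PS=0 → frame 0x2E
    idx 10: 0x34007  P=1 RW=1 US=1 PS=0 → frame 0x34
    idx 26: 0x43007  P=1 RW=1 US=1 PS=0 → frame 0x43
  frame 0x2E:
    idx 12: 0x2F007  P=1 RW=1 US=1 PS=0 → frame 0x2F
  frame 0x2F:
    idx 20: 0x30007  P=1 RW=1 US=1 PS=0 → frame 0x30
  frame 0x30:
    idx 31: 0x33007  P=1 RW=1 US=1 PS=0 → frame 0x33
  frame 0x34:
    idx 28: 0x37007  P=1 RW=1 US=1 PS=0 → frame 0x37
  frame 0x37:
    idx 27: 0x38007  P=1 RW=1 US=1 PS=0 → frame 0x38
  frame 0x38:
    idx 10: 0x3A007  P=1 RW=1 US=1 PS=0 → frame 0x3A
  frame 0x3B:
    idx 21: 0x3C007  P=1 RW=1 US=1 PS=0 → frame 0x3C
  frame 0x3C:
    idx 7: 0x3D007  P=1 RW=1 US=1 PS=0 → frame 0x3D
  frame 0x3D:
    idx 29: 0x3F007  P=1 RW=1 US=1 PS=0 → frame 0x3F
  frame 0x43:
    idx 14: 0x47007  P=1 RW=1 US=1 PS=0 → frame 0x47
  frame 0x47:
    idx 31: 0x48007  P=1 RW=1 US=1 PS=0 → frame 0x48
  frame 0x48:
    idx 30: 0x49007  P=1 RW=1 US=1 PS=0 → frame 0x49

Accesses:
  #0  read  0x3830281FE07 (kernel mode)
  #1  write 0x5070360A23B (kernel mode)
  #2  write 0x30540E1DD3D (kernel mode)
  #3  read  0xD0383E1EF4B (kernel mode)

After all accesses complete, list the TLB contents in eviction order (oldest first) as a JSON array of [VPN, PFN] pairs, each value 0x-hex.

Trace:
#0 VA=0x3830281FE07 (r,kernel):
  L0 @0x2B[7] → 0x2E007  P=1,RW=1,US=1,PS=0
  L1 @0x2E[12] → 0x2F007  P=1,RW=1,US=1,PS=0
  L2 @0x2F[20] → 0x30007  P=1,RW=1,US=1,PS=0
  L3 @0x30[31] → 0x33007  P=1,RW=1,US=1,PS=0
  → PA=0x33E07  (4 entries read)
#1 VA=0x5070360A23B (w,kernel):
  L0 @0x2B[10] → 0x34007  P=1,RW=1,US=1,PS=0
  L1 @0x34[28] → 0x37007  P=1,RW=1,US=1,PS=0
  L2 @0x37[27] → 0x38007  P=1,RW=1,US=1,PS=0
  L3 @0x38[10] → 0x3A007  P=1,RW=1,US=1,PS=0
  → PA=0x3A23B  (4 entries read)
#2 VA=0x30540E1DD3D (w,kernel):
  L0 @0x2B[6] → 0x3B007  P=1,RW=1,US=1,PS=0
  L1 @0x3B[21] → 0x3C007  P=1,RW=1,US=1,PS=0
  L2 @0x3C[7] → 0x3D007  P=1,RW=1,US=1,PS=0
  L3 @0x3D[29] → 0x3F007  P=1,RW=1,US=1,PS=0
  → PA=0x3FD3D  (4 entries read)
#3 VA=0xD0383E1EF4B (r,kernel):
  L0 @0x2B[26] → 0x43007  P=1,RW=1,US=1,PS=0
  L1 @0x43[14] → 0x47007  P=1,RW=1,US=1,PS=0
  L2 @0x47[31] → 0x48007  P=1,RW=1,US=1,PS=0
  L3 @0x48[30] → 0x49007  P=1,RW=1,US=1,PS=0
  → PA=0x49F4B  (4 entries read)

TLB: [["0xD0383E1E", "0x49"]]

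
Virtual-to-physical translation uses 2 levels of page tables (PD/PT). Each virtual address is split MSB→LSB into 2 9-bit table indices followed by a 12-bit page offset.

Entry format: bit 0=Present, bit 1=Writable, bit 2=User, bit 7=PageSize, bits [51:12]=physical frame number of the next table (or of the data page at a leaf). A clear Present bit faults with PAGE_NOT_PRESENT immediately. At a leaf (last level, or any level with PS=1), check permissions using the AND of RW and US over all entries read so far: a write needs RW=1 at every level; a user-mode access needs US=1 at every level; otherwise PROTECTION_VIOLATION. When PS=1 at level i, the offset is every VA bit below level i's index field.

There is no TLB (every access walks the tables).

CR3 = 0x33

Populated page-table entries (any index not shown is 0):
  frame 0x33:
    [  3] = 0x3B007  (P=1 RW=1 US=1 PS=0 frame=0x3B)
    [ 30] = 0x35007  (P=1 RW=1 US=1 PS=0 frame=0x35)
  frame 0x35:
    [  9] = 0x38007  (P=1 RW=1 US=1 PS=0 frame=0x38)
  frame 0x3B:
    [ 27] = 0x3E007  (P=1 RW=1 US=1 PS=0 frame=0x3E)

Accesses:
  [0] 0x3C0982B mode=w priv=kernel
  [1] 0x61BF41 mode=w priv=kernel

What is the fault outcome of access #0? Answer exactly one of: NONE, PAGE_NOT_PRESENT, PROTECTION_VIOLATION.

Trace:
#0 VA=0x3C0982B (w,kernel):
  L0 @0x33[30] → 0x35007  P=1,RW=1,US=1,PS=0
  L1 @0x35[9] → 0x38007  P=1,RW=1,US=1,PS=0
  ⇒ phys 0x3882B  [2 reads]
#1 VA=0x61BF41 (w,kernel):
  L0 @0x33[3] → 0x3B007  P=1,RW=1,US=1,PS=0
  L1 @0x3B[27] → 0x3E007  P=1,RW=1,US=1,PS=0
  ⇒ phys 0x3EF41  [2 reads]

Access #0 fault: NONE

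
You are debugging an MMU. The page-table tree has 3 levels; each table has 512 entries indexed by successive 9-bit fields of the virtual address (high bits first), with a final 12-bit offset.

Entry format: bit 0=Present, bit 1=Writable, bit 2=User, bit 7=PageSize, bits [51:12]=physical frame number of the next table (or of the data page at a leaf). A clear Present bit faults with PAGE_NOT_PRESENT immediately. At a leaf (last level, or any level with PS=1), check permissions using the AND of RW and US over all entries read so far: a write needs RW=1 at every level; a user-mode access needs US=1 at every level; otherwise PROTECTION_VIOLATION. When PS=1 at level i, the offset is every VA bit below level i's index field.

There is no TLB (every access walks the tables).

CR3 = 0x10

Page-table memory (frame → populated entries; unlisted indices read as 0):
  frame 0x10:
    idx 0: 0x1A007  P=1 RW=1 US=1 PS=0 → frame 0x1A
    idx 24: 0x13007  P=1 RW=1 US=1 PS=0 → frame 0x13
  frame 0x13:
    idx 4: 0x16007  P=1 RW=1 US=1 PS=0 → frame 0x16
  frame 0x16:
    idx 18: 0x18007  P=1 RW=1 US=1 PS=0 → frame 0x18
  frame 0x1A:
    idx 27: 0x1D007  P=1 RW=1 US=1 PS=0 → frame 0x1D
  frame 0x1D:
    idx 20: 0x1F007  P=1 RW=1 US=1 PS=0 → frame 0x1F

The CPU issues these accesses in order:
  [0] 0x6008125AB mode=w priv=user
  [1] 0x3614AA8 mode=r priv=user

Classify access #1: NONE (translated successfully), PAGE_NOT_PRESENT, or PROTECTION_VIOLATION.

Per-access translation:
#0 VA=0x6008125AB (w,user):
  L0: frame=0x10 idx=24 entry=0x13007 [P=1 RW=1 US=1 PS=0]
  L1: frame=0x13 idx=4 entry=0x16007 [P=1 RW=1 US=1 PS=0]
  L2: frame=0x16 idx=18 entry=0x18007 [P=1 RW=1 US=1 PS=0]
  → PA=0x185AB  (3 entries read)
#1 VA=0x3614AA8 (r,user):
  L0: frame=0x10 idx=0 entry=0x1A007 [P=1 RW=1 US=1 PS=0]
  L1: frame=0x1A idx=27 entry=0x1D007 [P=1 RW=1 US=1 PS=0]
  L2: frame=0x1D idx=20 entry=0x1F007 [P=1 RW=1 US=1 PS=0]
  → PA=0x1FAA8  (3 entries read)

Access #1 fault: NONE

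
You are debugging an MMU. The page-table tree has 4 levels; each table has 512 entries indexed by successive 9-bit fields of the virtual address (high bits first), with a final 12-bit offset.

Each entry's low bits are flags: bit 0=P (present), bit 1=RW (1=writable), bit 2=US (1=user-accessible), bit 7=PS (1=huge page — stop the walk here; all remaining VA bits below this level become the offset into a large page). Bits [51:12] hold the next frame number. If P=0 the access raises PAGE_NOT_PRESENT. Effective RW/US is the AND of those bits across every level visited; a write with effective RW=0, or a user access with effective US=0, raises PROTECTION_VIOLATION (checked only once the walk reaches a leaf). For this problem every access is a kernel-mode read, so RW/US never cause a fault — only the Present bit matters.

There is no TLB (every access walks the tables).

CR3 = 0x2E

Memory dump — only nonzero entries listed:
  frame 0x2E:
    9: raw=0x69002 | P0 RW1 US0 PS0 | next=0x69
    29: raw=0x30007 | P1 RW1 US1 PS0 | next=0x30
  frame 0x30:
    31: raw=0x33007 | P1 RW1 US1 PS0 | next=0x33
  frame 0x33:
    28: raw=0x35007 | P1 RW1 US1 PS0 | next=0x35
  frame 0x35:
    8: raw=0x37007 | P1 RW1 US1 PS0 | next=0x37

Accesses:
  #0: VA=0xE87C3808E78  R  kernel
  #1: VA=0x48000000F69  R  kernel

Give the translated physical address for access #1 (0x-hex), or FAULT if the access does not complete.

Per-access translation:
#0 VA=0xE87C3808E78 (r,kernel):
  L0: frame=0x2E idx=29 entry=0x30007 [P=1 RW=1 US=1 PS=0]
  L1: frame=0x30 idx=31 entry=0x33007 [P=1 RW=1 US=1 PS=0]
  L2: frame=0x33 idx=28 entry=0x35007 [P=1 RW=1 US=1 PS=0]
  L3: frame=0x35 idx=8 entry=0x37007 [P=1 RW=1 US=1 PS=0]
  → PA=0x37E78  (4 entries read)
#1 VA=0x48000000F69 (r,kernel):
  L0: frame=0x2E idx=9 entry=0x69002 [P=0 RW=1 US=0 PS=0]
  ✗ PAGE_NOT_PRESENT  [1 reads]

Access #1 PA: FAULT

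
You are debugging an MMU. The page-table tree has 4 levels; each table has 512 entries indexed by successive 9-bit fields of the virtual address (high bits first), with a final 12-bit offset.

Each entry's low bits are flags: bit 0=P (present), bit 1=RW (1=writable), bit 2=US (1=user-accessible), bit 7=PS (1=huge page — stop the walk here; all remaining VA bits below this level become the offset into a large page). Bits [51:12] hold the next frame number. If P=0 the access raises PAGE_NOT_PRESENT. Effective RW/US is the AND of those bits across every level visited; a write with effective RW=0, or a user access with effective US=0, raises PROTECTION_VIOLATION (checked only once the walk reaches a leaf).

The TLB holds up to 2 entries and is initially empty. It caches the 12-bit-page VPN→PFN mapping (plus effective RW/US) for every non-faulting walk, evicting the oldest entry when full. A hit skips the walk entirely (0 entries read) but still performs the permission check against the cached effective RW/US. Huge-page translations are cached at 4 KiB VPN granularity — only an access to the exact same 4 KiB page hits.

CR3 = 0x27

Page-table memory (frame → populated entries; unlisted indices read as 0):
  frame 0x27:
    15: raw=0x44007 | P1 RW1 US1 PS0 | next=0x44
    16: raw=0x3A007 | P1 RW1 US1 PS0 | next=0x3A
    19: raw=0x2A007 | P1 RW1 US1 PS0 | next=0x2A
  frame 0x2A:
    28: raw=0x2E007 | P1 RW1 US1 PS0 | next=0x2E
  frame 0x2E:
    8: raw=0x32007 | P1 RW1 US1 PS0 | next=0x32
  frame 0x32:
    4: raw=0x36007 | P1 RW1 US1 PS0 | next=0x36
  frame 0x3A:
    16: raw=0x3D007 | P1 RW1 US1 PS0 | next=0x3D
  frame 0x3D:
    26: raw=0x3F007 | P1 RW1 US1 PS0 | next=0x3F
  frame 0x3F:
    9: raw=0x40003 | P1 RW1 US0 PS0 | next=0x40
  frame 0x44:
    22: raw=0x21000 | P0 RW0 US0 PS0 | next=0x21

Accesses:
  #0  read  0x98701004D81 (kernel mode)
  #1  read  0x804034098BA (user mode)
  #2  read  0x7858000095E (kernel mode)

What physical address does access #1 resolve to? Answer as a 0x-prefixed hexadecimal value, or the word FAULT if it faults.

Walk each access:
#0 VA=0x98701004D81 (r,kernel):
  lvl0: tbl 0x27, slot 19 ⇒ 0x2A007 (P1/RW1/US1/PS0)
  lvl1: tbl 0x2A, slot 28 ⇒ 0x2E007 (P1/RW1/US1/PS0)
  lvl2: tbl 0x2E, slot 8 ⇒ 0x32007 (P1/RW1/US1/PS0)
  lvl3: tbl 0x32, slot 4 ⇒ 0x36007 (P1/RW1/US1/PS0)
  ⇒ phys 0x36D81  [4 reads]
#1 VA=0x804034098BA (r,user):
  lvl0: tbl 0x27, slot 16 ⇒ 0x3A007 (P1/RW1/US1/PS0)
  lvl1: tbl 0x3A, slot 16 ⇒ 0x3D007 (P1/RW1/US1/PS0)
  lvl2: tbl 0x3D, slot 26 ⇒ 0x3F007 (P1/RW1/US1/PS0)
  lvl3: tbl 0x3F, slot 9 ⇒ 0x40003 (P1/RW1/US0/PS0)
  → PROTECTION_VIOLATION  (4 entries read)
#2 VA=0x7858000095E (r,kernel):
  lvl0: tbl 0x27, slot 15 ⇒ 0x44007 (P1/RW1/US1/PS0)
  lvl1: tbl 0x44, slot 22 ⇒ 0x21000 (P0/RW0/US0/PS0)
  → PAGE_NOT_PRESENT  (2 entries read)

Access #1 PA: FAULT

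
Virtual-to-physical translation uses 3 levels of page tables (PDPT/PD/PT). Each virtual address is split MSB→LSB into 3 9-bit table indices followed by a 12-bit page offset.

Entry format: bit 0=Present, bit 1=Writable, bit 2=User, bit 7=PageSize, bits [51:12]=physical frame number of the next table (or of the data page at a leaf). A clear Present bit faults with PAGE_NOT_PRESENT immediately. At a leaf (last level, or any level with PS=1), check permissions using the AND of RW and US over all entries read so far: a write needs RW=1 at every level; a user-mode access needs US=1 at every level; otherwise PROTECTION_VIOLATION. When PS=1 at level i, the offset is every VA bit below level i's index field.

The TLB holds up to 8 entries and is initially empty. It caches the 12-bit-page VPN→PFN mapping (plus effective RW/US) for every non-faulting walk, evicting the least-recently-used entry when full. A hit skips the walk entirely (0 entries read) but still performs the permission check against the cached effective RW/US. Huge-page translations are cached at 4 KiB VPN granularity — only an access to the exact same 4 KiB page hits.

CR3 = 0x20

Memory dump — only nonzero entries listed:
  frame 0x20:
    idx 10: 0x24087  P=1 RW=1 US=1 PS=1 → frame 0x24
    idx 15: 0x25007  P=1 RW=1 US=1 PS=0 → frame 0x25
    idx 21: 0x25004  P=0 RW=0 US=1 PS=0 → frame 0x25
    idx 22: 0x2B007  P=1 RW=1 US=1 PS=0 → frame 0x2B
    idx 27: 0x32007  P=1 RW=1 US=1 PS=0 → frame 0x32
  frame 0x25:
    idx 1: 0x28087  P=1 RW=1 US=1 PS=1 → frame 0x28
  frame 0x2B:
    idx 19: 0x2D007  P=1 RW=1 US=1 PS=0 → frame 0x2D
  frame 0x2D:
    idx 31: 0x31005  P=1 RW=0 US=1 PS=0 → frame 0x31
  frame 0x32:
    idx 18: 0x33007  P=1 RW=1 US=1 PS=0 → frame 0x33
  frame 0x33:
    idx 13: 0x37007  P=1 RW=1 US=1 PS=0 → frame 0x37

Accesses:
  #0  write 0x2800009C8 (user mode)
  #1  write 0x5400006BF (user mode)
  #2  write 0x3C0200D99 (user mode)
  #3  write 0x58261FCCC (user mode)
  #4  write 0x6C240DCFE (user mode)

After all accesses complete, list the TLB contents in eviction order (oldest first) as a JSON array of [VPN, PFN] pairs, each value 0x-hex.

Walk each access:
#0 VA=0x2800009C8 (w,user):
  lvl0: tbl 0x20, slot 10 ⇒ 0x24087 (P1/RW1/US1/PS1)
  ✓ 0x249C8 (huge @L0)  — 1 lookups
#1 VA=0x5400006BF (w,user):
  lvl0: tbl 0x20, slot 21 ⇒ 0x25004 (P0/RW0/US1/PS0)
  ✗ PAGE_NOT_PRESENT  [1 reads]
#2 VA=0x3C0200D99 (w,user):
  lvl0: tbl 0x20, slot 15 ⇒ 0x25007 (P1/RW1/US1/PS0)
  lvl1: tbl 0x25, slot 1 ⇒ 0x28087 (P1/RW1/US1/PS1)
  ✓ 0x28D99 (huge @L1)  — 2 lookups
#3 VA=0x58261FCCC (w,user):
  lvl0: tbl 0x20, slot 22 ⇒ 0x2B007 (P1/RW1/US1/PS0)
  lvl1: tbl 0x2B, slot 19 ⇒ 0x2D007 (P1/RW1/US1/PS0)
  lvl2: tbl 0x2D, slot 31 ⇒ 0x31005 (P1/RW0/US1/PS0)
  ✗ PROTECTION_VIOLATION  [3 reads]
#4 VA=0x6C240DCFE (w,user):
  lvl0: tbl 0x20, slot 27 ⇒ 0x32007 (P1/RW1/US1/PS0)
  lvl1: tbl 0x32, slot 18 ⇒ 0x33007 (P1/RW1/US1/PS0)
  lvl2: tbl 0x33, slot 13 ⇒ 0x37007 (P1/RW1/US1/PS0)
  ✓ 0x37CFE  — 3 lookups

TLB: [["0x280000", "0x24"], ["0x3C0200", "0x28"], ["0x6C240D", "0x37"]]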